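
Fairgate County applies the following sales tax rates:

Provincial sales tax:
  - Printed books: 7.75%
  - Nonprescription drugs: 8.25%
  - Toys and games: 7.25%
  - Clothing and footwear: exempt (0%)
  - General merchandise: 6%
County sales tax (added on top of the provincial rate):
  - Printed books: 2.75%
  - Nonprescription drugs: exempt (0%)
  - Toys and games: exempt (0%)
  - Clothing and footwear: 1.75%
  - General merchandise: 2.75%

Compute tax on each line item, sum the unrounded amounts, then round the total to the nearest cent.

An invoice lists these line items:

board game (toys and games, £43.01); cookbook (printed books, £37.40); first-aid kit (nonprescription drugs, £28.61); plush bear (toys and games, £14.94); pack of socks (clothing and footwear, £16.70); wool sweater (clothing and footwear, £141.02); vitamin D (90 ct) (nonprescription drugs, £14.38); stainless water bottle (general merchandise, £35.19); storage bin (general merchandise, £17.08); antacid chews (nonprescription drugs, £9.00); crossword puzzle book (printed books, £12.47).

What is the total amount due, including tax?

£390.86

Board game £43.01: toys and games → 7.25% + 0% county = 7.25% → £3.118225
Cookbook £37.40: printed books → 7.75% + 2.75% county = 10.5% → £3.927
First-aid kit £28.61: nonprescription drugs → 8.25% + 0% county = 8.25% → £2.360325
Plush bear £14.94: toys and games → 7.25% + 0% county = 7.25% → £1.08315
Pack of socks £16.70: clothing and footwear → 0% + 1.75% county = 1.75% → £0.29225
Wool sweater £141.02: clothing and footwear → 0% + 1.75% county = 1.75% → £2.46785
Vitamin D (90 ct) £14.38: nonprescription drugs → 8.25% + 0% county = 8.25% → £1.18635
Stainless water bottle £35.19: general merchandise → 6% + 2.75% county = 8.75% → £3.079125
Storage bin £17.08: general merchandise → 6% + 2.75% county = 8.75% → £1.4945
Antacid chews £9.00: nonprescription drugs → 8.25% + 0% county = 8.25% → £0.7425
Crossword puzzle book £12.47: printed books → 7.75% + 2.75% county = 10.5% → £1.30935
Subtotal = £369.80; unrounded tax = £21.060625 → £21.06; total due = £390.86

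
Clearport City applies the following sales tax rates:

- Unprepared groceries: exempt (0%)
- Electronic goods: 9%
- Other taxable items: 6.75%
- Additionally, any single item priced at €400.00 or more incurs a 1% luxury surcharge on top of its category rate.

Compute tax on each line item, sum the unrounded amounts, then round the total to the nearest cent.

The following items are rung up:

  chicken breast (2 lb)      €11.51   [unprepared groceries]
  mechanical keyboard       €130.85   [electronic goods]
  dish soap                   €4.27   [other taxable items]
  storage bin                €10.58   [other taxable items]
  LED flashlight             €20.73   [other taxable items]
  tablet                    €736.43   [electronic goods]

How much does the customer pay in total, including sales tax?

€1002.19

Chicken breast (2 lb) €11.51: unprepared groceries → 0% → €0.00
Mechanical keyboard €130.85: electronic goods → 9% → €11.7765
Dish soap €4.27: other taxable items → 6.75% → €0.288225
Storage bin €10.58: other taxable items → 6.75% → €0.71415
LED flashlight €20.73: other taxable items → 6.75% → €1.399275
Tablet €736.43: electronic goods → 9% + 1% surcharge = 10% → €73.643
Subtotal = €914.37; unrounded tax = €87.82115 → €87.82; total due = €1002.19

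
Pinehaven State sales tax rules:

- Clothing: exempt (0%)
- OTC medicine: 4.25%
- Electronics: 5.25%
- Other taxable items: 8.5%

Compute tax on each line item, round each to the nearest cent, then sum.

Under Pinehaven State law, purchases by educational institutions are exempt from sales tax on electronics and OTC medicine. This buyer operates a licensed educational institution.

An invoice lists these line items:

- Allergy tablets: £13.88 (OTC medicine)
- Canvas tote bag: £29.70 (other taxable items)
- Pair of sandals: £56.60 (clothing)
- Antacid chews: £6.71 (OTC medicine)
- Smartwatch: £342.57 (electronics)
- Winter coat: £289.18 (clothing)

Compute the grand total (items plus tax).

Allergy tablets £13.88: OTC medicine, buyer-exempt → 0% → £0.00
Canvas tote bag £29.70: other taxable items → 8.5% → £2.52
Pair of sandals £56.60: clothing → 0% → £0.00
Antacid chews £6.71: OTC medicine, buyer-exempt → 0% → £0.00
Smartwatch £342.57: electronics, buyer-exempt → 0% → £0.00
Winter coat £289.18: clothing → 0% → £0.00
Subtotal = £738.64; tax = £2.52; total due = £741.16

£741.16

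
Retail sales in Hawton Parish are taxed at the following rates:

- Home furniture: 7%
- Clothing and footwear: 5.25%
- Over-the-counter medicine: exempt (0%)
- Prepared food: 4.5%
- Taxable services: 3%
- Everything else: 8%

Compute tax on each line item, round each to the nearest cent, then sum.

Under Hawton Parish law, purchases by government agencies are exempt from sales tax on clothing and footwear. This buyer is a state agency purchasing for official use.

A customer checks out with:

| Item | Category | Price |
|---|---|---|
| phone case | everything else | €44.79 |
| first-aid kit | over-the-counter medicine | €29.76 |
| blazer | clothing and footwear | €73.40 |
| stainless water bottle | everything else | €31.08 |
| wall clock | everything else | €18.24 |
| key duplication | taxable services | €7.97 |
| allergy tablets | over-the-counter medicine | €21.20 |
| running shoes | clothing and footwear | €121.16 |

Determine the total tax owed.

€7.77

Phone case €44.79: everything else → 8% → €3.58
First-aid kit €29.76: over-the-counter medicine → 0% → €0.00
Blazer €73.40: clothing and footwear, buyer-exempt → 0% → €0.00
Stainless water bottle €31.08: everything else → 8% → €2.49
Wall clock €18.24: everything else → 8% → €1.46
Key duplication €7.97: taxable services → 3% → €0.24
Allergy tablets €21.20: over-the-counter medicine → 0% → €0.00
Running shoes €121.16: clothing and footwear, buyer-exempt → 0% → €0.00
Total tax = €3.58 + €2.49 + €1.46 + €0.24 = €7.77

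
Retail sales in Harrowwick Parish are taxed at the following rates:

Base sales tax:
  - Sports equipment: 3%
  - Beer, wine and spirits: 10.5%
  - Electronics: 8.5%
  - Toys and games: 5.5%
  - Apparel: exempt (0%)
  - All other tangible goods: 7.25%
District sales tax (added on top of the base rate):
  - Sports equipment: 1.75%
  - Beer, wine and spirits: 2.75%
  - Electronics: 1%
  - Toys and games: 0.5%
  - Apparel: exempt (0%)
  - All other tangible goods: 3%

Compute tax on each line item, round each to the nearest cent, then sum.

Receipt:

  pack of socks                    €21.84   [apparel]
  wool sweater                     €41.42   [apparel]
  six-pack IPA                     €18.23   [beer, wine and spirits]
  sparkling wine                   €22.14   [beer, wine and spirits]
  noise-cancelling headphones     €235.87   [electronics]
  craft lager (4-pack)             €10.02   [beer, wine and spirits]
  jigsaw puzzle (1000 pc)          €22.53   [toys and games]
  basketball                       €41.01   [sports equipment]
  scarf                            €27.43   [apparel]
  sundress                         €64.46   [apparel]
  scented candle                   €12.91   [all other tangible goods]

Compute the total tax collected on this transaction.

Pack of socks €21.84: apparel → 0% + 0% district = 0% → €0.00
Wool sweater €41.42: apparel → 0% + 0% district = 0% → €0.00
Six-pack IPA €18.23: beer, wine and spirits → 10.5% + 2.75% district = 13.25% → €2.42
Sparkling wine €22.14: beer, wine and spirits → 10.5% + 2.75% district = 13.25% → €2.93
Noise-cancelling headphones €235.87: electronics → 8.5% + 1% district = 9.5% → €22.41
Craft lager (4-pack) €10.02: beer, wine and spirits → 10.5% + 2.75% district = 13.25% → €1.33
Jigsaw puzzle (1000 pc) €22.53: toys and games → 5.5% + 0.5% district = 6% → €1.35
Basketball €41.01: sports equipment → 3% + 1.75% district = 4.75% → €1.95
Scarf €27.43: apparel → 0% + 0% district = 0% → €0.00
Sundress €64.46: apparel → 0% + 0% district = 0% → €0.00
Scented candle €12.91: all other tangible goods → 7.25% + 3% district = 10.25% → €1.32
Total tax = €2.42 + €2.93 + €22.41 + €1.33 + €1.35 + €1.95 + €1.32 = €33.71

€33.71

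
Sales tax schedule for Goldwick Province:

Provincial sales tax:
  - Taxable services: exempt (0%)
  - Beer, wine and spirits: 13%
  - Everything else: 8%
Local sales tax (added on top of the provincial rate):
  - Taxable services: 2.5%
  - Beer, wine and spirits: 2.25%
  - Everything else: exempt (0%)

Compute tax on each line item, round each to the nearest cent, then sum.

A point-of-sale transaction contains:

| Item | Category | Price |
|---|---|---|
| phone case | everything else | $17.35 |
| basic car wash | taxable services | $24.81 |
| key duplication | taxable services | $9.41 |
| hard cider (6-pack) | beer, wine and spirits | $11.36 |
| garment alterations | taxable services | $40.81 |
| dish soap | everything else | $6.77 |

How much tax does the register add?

$5.54

Phone case $17.35: everything else → 8% + 0% local = 8% → $1.39
Basic car wash $24.81: taxable services → 0% + 2.5% local = 2.5% → $0.62
Key duplication $9.41: taxable services → 0% + 2.5% local = 2.5% → $0.24
Hard cider (6-pack) $11.36: beer, wine and spirits → 13% + 2.25% local = 15.25% → $1.73
Garment alterations $40.81: taxable services → 0% + 2.5% local = 2.5% → $1.02
Dish soap $6.77: everything else → 8% + 0% local = 8% → $0.54
Total tax = $1.39 + $0.62 + $0.24 + $1.73 + $1.02 + $0.54 = $5.54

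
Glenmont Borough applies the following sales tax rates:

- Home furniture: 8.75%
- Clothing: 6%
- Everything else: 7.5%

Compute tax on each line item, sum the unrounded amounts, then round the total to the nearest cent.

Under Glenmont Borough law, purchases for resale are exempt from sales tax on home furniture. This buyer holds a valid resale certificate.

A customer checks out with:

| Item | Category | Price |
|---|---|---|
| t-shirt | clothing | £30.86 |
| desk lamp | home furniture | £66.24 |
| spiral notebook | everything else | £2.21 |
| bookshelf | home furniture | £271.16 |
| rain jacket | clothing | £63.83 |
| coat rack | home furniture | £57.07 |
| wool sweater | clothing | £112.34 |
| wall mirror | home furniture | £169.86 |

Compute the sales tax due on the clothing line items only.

£12.42

T-shirt £30.86: clothing → 6% → £1.8516
Rain jacket £63.83: clothing → 6% → £3.8298
Wool sweater £112.34: clothing → 6% → £6.7404
Tax on clothing: unrounded sum = £12.4218 → £12.42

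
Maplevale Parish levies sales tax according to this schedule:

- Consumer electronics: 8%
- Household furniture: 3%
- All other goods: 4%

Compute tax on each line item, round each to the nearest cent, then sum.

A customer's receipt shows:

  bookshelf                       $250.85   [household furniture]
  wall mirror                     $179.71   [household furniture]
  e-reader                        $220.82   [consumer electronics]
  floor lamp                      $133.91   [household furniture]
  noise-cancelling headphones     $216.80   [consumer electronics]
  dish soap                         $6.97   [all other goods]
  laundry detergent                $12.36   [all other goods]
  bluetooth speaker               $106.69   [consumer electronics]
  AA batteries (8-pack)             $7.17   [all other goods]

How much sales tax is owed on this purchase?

$61.55

Bookshelf $250.85: household furniture → 3% → $7.53
Wall mirror $179.71: household furniture → 3% → $5.39
E-reader $220.82: consumer electronics → 8% → $17.67
Floor lamp $133.91: household furniture → 3% → $4.02
Noise-cancelling headphones $216.80: consumer electronics → 8% → $17.34
Dish soap $6.97: all other goods → 4% → $0.28
Laundry detergent $12.36: all other goods → 4% → $0.49
Bluetooth speaker $106.69: consumer electronics → 8% → $8.54
AA batteries (8-pack) $7.17: all other goods → 4% → $0.29
Total tax = $7.53 + $5.39 + $17.67 + $4.02 + $17.34 + $0.28 + $0.49 + $8.54 + $0.29 = $61.55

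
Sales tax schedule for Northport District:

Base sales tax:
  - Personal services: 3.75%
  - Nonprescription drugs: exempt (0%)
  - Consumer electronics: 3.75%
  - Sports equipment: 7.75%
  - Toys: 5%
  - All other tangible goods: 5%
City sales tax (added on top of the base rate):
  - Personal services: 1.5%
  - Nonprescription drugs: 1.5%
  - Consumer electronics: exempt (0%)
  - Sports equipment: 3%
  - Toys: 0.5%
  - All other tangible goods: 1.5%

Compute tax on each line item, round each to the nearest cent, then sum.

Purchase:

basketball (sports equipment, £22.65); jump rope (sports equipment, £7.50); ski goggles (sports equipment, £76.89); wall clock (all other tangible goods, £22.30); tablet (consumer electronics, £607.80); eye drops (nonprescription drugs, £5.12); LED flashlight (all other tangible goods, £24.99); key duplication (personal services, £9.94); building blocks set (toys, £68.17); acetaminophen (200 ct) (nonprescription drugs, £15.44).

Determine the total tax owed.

Basketball £22.65: sports equipment → 7.75% + 3% city = 10.75% → £2.43
Jump rope £7.50: sports equipment → 7.75% + 3% city = 10.75% → £0.81
Ski goggles £76.89: sports equipment → 7.75% + 3% city = 10.75% → £8.27
Wall clock £22.30: all other tangible goods → 5% + 1.5% city = 6.5% → £1.45
Tablet £607.80: consumer electronics → 3.75% + 0% city = 3.75% → £22.79
Eye drops £5.12: nonprescription drugs → 0% + 1.5% city = 1.5% → £0.08
LED flashlight £24.99: all other tangible goods → 5% + 1.5% city = 6.5% → £1.62
Key duplication £9.94: personal services → 3.75% + 1.5% city = 5.25% → £0.52
Building blocks set £68.17: toys → 5% + 0.5% city = 5.5% → £3.75
Acetaminophen (200 ct) £15.44: nonprescription drugs → 0% + 1.5% city = 1.5% → £0.23
Total tax = £2.43 + £0.81 + £8.27 + £1.45 + £22.79 + £0.08 + £1.62 + £0.52 + £3.75 + £0.23 = £41.95

£41.95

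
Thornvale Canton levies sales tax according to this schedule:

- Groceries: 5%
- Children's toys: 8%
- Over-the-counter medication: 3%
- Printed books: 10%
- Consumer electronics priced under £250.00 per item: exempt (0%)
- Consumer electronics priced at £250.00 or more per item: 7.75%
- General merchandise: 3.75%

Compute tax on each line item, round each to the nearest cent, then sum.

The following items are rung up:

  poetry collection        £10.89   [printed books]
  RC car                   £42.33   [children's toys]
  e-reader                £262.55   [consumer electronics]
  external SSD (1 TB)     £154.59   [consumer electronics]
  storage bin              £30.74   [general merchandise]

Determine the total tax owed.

£25.98

Poetry collection £10.89: printed books → 10% → £1.09
RC car £42.33: children's toys → 8% → £3.39
E-reader £262.55: consumer electronics, £250.00 or more → 7.75% → £20.35
External SSD (1 TB) £154.59: consumer electronics, under £250.00 → 0% → £0.00
Storage bin £30.74: general merchandise → 3.75% → £1.15
Total tax = £1.09 + £3.39 + £20.35 + £1.15 = £25.98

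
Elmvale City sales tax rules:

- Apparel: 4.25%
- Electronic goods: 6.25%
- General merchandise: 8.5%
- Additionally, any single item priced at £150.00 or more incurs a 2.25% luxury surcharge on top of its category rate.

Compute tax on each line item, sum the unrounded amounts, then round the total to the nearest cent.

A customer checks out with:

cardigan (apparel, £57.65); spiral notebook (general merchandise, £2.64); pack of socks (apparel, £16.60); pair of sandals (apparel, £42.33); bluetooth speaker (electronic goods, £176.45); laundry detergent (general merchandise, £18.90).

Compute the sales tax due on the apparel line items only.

£4.95

Cardigan £57.65: apparel → 4.25% → £2.450125
Pack of socks £16.60: apparel → 4.25% → £0.7055
Pair of sandals £42.33: apparel → 4.25% → £1.799025
Tax on apparel: unrounded sum = £4.95465 → £4.95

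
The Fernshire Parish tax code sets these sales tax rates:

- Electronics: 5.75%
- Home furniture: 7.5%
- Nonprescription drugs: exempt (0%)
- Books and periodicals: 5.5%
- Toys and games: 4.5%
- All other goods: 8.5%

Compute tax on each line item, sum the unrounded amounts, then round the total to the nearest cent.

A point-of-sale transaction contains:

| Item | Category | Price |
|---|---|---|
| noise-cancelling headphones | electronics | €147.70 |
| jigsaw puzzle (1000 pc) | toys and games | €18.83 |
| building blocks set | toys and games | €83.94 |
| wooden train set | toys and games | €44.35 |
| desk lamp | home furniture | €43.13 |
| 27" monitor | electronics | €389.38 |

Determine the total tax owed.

€40.74

Noise-cancelling headphones €147.70: electronics → 5.75% → €8.49275
Jigsaw puzzle (1000 pc) €18.83: toys and games → 4.5% → €0.84735
Building blocks set €83.94: toys and games → 4.5% → €3.7773
Wooden train set €44.35: toys and games → 4.5% → €1.99575
Desk lamp €43.13: home furniture → 7.5% → €3.23475
27" monitor €389.38: electronics → 5.75% → €22.38935
Unrounded tax sum = €40.73725 → €40.74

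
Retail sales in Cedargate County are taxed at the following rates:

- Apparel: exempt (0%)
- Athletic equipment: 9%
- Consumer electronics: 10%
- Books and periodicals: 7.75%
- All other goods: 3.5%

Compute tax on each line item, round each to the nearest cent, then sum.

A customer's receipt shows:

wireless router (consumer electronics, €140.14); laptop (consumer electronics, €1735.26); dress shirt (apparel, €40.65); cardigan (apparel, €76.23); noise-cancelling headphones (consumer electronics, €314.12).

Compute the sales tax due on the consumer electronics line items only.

Wireless router €140.14: consumer electronics → 10% → €14.01
Laptop €1735.26: consumer electronics → 10% → €173.53
Noise-cancelling headphones €314.12: consumer electronics → 10% → €31.41
Tax on consumer electronics = €14.01 + €173.53 + €31.41 = €218.95

€218.95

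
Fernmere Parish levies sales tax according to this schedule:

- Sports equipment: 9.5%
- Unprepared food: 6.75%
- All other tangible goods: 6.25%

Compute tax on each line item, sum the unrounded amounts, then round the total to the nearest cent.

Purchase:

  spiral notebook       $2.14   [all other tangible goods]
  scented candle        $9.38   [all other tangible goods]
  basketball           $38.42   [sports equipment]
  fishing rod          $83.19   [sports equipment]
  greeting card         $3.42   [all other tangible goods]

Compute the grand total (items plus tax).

$149.04

Spiral notebook $2.14: all other tangible goods → 6.25% → $0.13375
Scented candle $9.38: all other tangible goods → 6.25% → $0.58625
Basketball $38.42: sports equipment → 9.5% → $3.6499
Fishing rod $83.19: sports equipment → 9.5% → $7.90305
Greeting card $3.42: all other tangible goods → 6.25% → $0.21375
Subtotal = $136.55; unrounded tax = $12.4867 → $12.49; total due = $149.04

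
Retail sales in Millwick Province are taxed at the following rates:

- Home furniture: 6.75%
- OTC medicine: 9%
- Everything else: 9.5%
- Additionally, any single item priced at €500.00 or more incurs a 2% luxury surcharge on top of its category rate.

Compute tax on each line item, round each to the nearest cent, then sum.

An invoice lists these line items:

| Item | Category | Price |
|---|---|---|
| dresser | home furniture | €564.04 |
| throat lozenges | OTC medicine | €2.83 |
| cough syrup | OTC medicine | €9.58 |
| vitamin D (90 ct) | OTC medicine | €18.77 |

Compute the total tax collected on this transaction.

€52.15

Dresser €564.04: home furniture → 6.75% + 2% surcharge = 8.75% → €49.35
Throat lozenges €2.83: OTC medicine → 9% → €0.25
Cough syrup €9.58: OTC medicine → 9% → €0.86
Vitamin D (90 ct) €18.77: OTC medicine → 9% → €1.69
Total tax = €49.35 + €0.25 + €0.86 + €1.69 = €52.15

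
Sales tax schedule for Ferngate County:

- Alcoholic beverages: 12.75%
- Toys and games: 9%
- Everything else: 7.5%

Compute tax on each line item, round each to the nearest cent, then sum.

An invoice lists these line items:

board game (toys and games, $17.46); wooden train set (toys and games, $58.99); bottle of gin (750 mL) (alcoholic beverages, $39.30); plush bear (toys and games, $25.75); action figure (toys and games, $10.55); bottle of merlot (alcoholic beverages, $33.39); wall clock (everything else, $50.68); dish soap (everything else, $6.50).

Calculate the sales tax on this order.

Board game $17.46: toys and games → 9% → $1.57
Wooden train set $58.99: toys and games → 9% → $5.31
Bottle of gin (750 mL) $39.30: alcoholic beverages → 12.75% → $5.01
Plush bear $25.75: toys and games → 9% → $2.32
Action figure $10.55: toys and games → 9% → $0.95
Bottle of merlot $33.39: alcoholic beverages → 12.75% → $4.26
Wall clock $50.68: everything else → 7.5% → $3.80
Dish soap $6.50: everything else → 7.5% → $0.49
Total tax = $1.57 + $5.31 + $5.01 + $2.32 + $0.95 + $4.26 + $3.80 + $0.49 = $23.71

$23.71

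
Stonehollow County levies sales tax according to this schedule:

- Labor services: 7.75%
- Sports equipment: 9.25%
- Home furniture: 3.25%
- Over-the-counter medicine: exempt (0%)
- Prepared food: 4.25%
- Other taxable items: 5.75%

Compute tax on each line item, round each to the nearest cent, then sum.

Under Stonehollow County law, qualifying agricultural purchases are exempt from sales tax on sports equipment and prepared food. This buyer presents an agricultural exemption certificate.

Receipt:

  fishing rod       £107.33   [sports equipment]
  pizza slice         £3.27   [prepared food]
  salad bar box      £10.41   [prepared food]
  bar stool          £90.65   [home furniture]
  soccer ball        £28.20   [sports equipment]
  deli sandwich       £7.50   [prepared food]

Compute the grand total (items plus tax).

£250.31

Fishing rod £107.33: sports equipment, buyer-exempt → 0% → £0.00
Pizza slice £3.27: prepared food, buyer-exempt → 0% → £0.00
Salad bar box £10.41: prepared food, buyer-exempt → 0% → £0.00
Bar stool £90.65: home furniture → 3.25% → £2.95
Soccer ball £28.20: sports equipment, buyer-exempt → 0% → £0.00
Deli sandwich £7.50: prepared food, buyer-exempt → 0% → £0.00
Subtotal = £247.36; tax = £2.95; total due = £250.31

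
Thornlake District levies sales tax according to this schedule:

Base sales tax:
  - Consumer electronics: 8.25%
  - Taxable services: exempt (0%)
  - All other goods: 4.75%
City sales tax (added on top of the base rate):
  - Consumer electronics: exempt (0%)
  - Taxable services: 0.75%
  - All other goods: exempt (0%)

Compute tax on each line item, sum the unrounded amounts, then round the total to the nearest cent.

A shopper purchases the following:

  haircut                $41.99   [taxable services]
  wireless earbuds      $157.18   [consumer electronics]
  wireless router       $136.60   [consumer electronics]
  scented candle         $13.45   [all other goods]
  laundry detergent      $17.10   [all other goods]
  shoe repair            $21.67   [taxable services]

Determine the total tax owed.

Haircut $41.99: taxable services → 0% + 0.75% city = 0.75% → $0.314925
Wireless earbuds $157.18: consumer electronics → 8.25% + 0% city = 8.25% → $12.96735
Wireless router $136.60: consumer electronics → 8.25% + 0% city = 8.25% → $11.2695
Scented candle $13.45: all other goods → 4.75% + 0% city = 4.75% → $0.638875
Laundry detergent $17.10: all other goods → 4.75% + 0% city = 4.75% → $0.81225
Shoe repair $21.67: taxable services → 0% + 0.75% city = 0.75% → $0.162525
Unrounded tax sum = $26.165425 → $26.17

$26.17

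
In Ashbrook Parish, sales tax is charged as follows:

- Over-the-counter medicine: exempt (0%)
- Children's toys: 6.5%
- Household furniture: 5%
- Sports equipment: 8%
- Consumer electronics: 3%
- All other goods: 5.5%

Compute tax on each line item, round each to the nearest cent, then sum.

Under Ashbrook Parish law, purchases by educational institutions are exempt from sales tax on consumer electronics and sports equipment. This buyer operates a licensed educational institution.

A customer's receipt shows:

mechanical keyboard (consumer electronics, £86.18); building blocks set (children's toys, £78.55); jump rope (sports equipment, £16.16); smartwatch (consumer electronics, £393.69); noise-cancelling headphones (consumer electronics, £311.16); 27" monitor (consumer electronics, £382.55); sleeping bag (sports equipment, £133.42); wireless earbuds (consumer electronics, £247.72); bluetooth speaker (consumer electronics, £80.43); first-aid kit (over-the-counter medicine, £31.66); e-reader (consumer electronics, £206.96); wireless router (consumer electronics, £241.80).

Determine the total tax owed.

£5.11

Mechanical keyboard £86.18: consumer electronics, buyer-exempt → 0% → £0.00
Building blocks set £78.55: children's toys → 6.5% → £5.11
Jump rope £16.16: sports equipment, buyer-exempt → 0% → £0.00
Smartwatch £393.69: consumer electronics, buyer-exempt → 0% → £0.00
Noise-cancelling headphones £311.16: consumer electronics, buyer-exempt → 0% → £0.00
27" monitor £382.55: consumer electronics, buyer-exempt → 0% → £0.00
Sleeping bag £133.42: sports equipment, buyer-exempt → 0% → £0.00
Wireless earbuds £247.72: consumer electronics, buyer-exempt → 0% → £0.00
Bluetooth speaker £80.43: consumer electronics, buyer-exempt → 0% → £0.00
First-aid kit £31.66: over-the-counter medicine → 0% → £0.00
E-reader £206.96: consumer electronics, buyer-exempt → 0% → £0.00
Wireless router £241.80: consumer electronics, buyer-exempt → 0% → £0.00
Total tax = £5.11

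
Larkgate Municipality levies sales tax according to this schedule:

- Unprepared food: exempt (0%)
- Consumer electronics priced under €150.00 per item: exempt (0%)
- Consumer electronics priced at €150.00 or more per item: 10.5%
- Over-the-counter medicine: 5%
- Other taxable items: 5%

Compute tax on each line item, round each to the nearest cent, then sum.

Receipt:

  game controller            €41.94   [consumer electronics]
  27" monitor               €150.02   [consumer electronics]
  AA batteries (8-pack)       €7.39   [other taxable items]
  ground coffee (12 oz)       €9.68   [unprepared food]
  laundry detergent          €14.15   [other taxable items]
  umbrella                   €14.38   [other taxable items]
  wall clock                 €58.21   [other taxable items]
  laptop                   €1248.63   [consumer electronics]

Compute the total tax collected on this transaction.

Game controller €41.94: consumer electronics, under €150.00 → 0% → €0.00
27" monitor €150.02: consumer electronics, €150.00 or more → 10.5% → €15.75
AA batteries (8-pack) €7.39: other taxable items → 5% → €0.37
Ground coffee (12 oz) €9.68: unprepared food → 0% → €0.00
Laundry detergent €14.15: other taxable items → 5% → €0.71
Umbrella €14.38: other taxable items → 5% → €0.72
Wall clock €58.21: other taxable items → 5% → €2.91
Laptop €1248.63: consumer electronics, €150.00 or more → 10.5% → €131.11
Total tax = €15.75 + €0.37 + €0.71 + €0.72 + €2.91 + €131.11 = €151.57

€151.57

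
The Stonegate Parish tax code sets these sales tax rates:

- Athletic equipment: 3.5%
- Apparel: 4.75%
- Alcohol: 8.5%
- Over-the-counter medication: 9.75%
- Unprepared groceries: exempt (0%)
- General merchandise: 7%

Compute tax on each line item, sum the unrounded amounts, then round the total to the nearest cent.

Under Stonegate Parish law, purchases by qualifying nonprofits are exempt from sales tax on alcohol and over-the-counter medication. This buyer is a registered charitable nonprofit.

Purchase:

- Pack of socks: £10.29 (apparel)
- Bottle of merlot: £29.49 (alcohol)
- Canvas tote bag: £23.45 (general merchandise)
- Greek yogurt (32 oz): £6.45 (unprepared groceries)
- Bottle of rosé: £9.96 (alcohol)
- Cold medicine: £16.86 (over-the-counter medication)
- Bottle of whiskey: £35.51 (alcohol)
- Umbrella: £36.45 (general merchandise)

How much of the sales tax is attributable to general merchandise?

£4.19

Canvas tote bag £23.45: general merchandise → 7% → £1.6415
Umbrella £36.45: general merchandise → 7% → £2.5515
Tax on general merchandise: unrounded sum = £4.193 → £4.19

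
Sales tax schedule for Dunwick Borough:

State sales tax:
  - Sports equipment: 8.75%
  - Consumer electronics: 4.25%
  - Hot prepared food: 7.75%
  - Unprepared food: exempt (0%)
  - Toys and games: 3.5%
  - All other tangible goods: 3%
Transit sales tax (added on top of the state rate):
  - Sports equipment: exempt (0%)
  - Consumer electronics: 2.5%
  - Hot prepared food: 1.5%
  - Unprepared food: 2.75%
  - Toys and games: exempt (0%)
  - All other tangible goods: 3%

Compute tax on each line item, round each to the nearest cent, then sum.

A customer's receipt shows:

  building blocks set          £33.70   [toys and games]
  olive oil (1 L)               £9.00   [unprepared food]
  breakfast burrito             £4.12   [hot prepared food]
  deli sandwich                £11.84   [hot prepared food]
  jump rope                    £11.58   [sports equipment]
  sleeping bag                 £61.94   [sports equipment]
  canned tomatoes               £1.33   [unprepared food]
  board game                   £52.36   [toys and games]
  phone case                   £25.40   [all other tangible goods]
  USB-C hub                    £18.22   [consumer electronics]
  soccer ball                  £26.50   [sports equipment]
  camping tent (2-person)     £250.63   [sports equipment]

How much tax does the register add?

£38.21

Building blocks set £33.70: toys and games → 3.5% + 0% transit = 3.5% → £1.18
Olive oil (1 L) £9.00: unprepared food → 0% + 2.75% transit = 2.75% → £0.25
Breakfast burrito £4.12: hot prepared food → 7.75% + 1.5% transit = 9.25% → £0.38
Deli sandwich £11.84: hot prepared food → 7.75% + 1.5% transit = 9.25% → £1.10
Jump rope £11.58: sports equipment → 8.75% + 0% transit = 8.75% → £1.01
Sleeping bag £61.94: sports equipment → 8.75% + 0% transit = 8.75% → £5.42
Canned tomatoes £1.33: unprepared food → 0% + 2.75% transit = 2.75% → £0.04
Board game £52.36: toys and games → 3.5% + 0% transit = 3.5% → £1.83
Phone case £25.40: all other tangible goods → 3% + 3% transit = 6% → £1.52
USB-C hub £18.22: consumer electronics → 4.25% + 2.5% transit = 6.75% → £1.23
Soccer ball £26.50: sports equipment → 8.75% + 0% transit = 8.75% → £2.32
Camping tent (2-person) £250.63: sports equipment → 8.75% + 0% transit = 8.75% → £21.93
Total tax = £1.18 + £0.25 + £0.38 + £1.10 + £1.01 + £5.42 + £0.04 + £1.83 + £1.52 + £1.23 + £2.32 + £21.93 = £38.21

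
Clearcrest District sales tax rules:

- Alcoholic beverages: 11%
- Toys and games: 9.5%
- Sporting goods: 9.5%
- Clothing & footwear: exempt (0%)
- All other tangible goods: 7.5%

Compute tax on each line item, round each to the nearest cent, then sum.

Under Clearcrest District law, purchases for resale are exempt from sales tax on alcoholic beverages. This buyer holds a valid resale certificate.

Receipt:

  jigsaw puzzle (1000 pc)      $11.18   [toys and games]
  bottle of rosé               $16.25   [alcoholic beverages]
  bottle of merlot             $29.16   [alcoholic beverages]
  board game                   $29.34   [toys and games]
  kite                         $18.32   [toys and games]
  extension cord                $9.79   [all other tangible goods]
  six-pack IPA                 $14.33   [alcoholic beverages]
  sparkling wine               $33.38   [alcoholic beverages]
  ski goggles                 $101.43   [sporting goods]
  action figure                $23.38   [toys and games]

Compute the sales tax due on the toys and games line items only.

$7.81

Jigsaw puzzle (1000 pc) $11.18: toys and games → 9.5% → $1.06
Board game $29.34: toys and games → 9.5% → $2.79
Kite $18.32: toys and games → 9.5% → $1.74
Action figure $23.38: toys and games → 9.5% → $2.22
Tax on toys and games = $1.06 + $2.79 + $1.74 + $2.22 = $7.81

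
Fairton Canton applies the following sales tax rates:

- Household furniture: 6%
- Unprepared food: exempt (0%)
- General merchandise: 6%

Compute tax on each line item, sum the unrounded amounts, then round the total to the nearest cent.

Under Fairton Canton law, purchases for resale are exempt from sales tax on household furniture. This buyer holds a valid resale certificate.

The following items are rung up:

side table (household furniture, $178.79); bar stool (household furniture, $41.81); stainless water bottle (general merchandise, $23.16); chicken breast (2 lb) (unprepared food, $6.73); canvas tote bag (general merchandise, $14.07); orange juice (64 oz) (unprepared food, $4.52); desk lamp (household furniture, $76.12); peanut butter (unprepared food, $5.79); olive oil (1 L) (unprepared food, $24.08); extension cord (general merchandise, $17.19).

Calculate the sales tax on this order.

$3.27

Side table $178.79: household furniture, buyer-exempt → 0% → $0.00
Bar stool $41.81: household furniture, buyer-exempt → 0% → $0.00
Stainless water bottle $23.16: general merchandise → 6% → $1.3896
Chicken breast (2 lb) $6.73: unprepared food → 0% → $0.00
Canvas tote bag $14.07: general merchandise → 6% → $0.8442
Orange juice (64 oz) $4.52: unprepared food → 0% → $0.00
Desk lamp $76.12: household furniture, buyer-exempt → 0% → $0.00
Peanut butter $5.79: unprepared food → 0% → $0.00
Olive oil (1 L) $24.08: unprepared food → 0% → $0.00
Extension cord $17.19: general merchandise → 6% → $1.0314
Unrounded tax sum = $3.2652 → $3.27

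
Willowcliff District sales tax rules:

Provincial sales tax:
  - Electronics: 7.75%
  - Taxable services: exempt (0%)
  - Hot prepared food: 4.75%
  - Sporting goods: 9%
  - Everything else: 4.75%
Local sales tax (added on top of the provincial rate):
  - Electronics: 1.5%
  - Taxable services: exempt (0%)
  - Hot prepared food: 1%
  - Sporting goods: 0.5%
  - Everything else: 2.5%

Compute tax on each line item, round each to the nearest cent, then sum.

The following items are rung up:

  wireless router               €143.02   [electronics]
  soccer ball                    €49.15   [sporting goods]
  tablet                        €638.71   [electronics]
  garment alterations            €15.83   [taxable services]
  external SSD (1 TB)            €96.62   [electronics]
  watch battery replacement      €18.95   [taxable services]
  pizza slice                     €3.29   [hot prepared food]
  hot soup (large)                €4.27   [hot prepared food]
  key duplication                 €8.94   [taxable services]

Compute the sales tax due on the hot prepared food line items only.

Pizza slice €3.29: hot prepared food → 4.75% + 1% local = 5.75% → €0.19
Hot soup (large) €4.27: hot prepared food → 4.75% + 1% local = 5.75% → €0.25
Tax on hot prepared food = €0.19 + €0.25 = €0.44

€0.44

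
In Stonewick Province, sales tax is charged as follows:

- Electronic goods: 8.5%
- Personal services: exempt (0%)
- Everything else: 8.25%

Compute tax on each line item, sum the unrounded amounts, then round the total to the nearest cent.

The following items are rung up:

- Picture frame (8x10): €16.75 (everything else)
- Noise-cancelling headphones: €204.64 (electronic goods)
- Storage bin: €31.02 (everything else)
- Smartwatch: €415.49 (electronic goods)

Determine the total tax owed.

€56.65

Picture frame (8x10) €16.75: everything else → 8.25% → €1.381875
Noise-cancelling headphones €204.64: electronic goods → 8.5% → €17.3944
Storage bin €31.02: everything else → 8.25% → €2.55915
Smartwatch €415.49: electronic goods → 8.5% → €35.31665
Unrounded tax sum = €56.652075 → €56.65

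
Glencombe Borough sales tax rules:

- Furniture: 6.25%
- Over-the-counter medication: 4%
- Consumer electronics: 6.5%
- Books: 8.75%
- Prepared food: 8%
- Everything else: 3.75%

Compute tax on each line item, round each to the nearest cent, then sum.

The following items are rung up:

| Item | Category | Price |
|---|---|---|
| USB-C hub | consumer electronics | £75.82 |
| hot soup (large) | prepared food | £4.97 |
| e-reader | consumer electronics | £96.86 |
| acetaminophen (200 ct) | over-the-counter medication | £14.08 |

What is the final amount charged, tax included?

USB-C hub £75.82: consumer electronics → 6.5% → £4.93
Hot soup (large) £4.97: prepared food → 8% → £0.40
E-reader £96.86: consumer electronics → 6.5% → £6.30
Acetaminophen (200 ct) £14.08: over-the-counter medication → 4% → £0.56
Subtotal = £191.73; tax = £12.19; total due = £203.92

£203.92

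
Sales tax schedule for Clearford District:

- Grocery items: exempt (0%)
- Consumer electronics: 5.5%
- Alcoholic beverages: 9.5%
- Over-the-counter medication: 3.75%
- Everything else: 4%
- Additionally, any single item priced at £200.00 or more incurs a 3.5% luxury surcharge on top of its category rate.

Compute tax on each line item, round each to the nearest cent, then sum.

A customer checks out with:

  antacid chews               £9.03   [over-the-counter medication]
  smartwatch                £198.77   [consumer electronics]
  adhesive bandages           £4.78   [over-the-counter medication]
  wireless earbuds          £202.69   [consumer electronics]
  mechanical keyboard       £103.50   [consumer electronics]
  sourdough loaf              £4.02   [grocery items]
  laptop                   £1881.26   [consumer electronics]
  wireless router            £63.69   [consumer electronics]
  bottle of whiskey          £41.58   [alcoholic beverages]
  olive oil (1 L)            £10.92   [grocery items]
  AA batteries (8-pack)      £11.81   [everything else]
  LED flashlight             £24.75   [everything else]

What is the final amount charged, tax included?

Antacid chews £9.03: over-the-counter medication → 3.75% → £0.34
Smartwatch £198.77: consumer electronics → 5.5% → £10.93
Adhesive bandages £4.78: over-the-counter medication → 3.75% → £0.18
Wireless earbuds £202.69: consumer electronics → 5.5% + 3.5% surcharge = 9% → £18.24
Mechanical keyboard £103.50: consumer electronics → 5.5% → £5.69
Sourdough loaf £4.02: grocery items → 0% → £0.00
Laptop £1881.26: consumer electronics → 5.5% + 3.5% surcharge = 9% → £169.31
Wireless router £63.69: consumer electronics → 5.5% → £3.50
Bottle of whiskey £41.58: alcoholic beverages → 9.5% → £3.95
Olive oil (1 L) £10.92: grocery items → 0% → £0.00
AA batteries (8-pack) £11.81: everything else → 4% → £0.47
LED flashlight £24.75: everything else → 4% → £0.99
Subtotal = £2556.80; tax = £213.60; total due = £2770.40

£2770.40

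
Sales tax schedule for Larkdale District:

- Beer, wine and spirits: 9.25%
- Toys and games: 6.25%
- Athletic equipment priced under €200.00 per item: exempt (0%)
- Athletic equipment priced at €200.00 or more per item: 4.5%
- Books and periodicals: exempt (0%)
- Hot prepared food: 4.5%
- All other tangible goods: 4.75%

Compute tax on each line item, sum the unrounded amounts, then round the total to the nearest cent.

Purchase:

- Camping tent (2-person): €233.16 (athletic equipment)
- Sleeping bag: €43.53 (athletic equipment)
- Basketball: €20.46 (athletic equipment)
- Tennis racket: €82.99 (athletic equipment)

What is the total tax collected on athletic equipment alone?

Camping tent (2-person) €233.16: athletic equipment, €200.00 or more → 4.5% → €10.4922
Sleeping bag €43.53: athletic equipment, under €200.00 → 0% → €0.00
Basketball €20.46: athletic equipment, under €200.00 → 0% → €0.00
Tennis racket €82.99: athletic equipment, under €200.00 → 0% → €0.00
Tax on athletic equipment: unrounded sum = €10.4922 → €10.49

€10.49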